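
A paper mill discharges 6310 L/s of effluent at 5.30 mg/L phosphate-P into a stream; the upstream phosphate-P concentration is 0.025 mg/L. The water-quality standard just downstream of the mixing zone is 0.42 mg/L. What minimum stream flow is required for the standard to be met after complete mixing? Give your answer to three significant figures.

Set C_mix = 0.42: (Q·0.02500 + 6310·5.300) / (Q + 6310) = 0.42
→ Q = 6310·(5.300 − 0.42)/(0.42 − 0.02500) = 77960 L/s.

78000 L/s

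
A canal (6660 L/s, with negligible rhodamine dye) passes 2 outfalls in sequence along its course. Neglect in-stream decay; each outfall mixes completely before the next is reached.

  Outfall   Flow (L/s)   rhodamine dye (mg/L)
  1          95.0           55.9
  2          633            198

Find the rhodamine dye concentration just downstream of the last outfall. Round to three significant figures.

17.7 mg/L

Outfall 1: combined Q = 6755 L/s; C = (6660·0 + 95.00·55.90)/6755 = 0.7862 mg/L.
Outfall 2: combined Q = 7388 L/s; C = (6755·0.7862 + 633.0·198.0)/7388 = 17.68 mg/L.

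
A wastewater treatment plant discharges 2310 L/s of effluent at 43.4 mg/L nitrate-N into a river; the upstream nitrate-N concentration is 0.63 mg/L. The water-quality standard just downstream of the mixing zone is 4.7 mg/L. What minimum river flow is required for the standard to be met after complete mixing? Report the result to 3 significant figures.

22000 L/s

Set C_mix = 4.7: (Q·0.6300 + 2310·43.40) / (Q + 2310) = 4.7
→ Q = 2310·(43.40 − 4.7)/(4.7 − 0.6300) = 21960 L/s.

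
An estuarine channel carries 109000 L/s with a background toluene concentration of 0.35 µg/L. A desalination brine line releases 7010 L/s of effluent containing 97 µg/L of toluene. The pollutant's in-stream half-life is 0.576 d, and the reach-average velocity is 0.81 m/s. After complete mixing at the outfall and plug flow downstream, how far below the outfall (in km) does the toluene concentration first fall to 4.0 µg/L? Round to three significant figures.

25.4 km

Flow-weighted average: C = (109000·0.3500 + 7010·97.00) / 116000 = 718100/116000 = 6.190 µg/L.
Half-life 0.576 d → k = ln 2 / 0.576 = 1.203 d⁻¹.
Set 6.190·exp(−k·t) = 4.0 → t = ln(6.190/4.0)/k = 31350 s = 8.709 h.
Distance = v·t = 0.81·31350 = 25390 m = 25.39 km.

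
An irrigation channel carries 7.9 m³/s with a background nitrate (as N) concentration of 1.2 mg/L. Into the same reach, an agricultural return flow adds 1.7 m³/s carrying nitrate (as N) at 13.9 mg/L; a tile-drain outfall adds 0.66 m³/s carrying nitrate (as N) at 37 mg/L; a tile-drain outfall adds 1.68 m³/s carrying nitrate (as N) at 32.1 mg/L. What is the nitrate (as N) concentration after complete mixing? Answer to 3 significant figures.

Flow-weighted average: C = (7.900·1.200 + 1.700·13.90 + 0.6600·37.00 + 1.680·32.10) / 11.94 = 111.5/11.94 = 9.335 mg/L.

9.33 mg/L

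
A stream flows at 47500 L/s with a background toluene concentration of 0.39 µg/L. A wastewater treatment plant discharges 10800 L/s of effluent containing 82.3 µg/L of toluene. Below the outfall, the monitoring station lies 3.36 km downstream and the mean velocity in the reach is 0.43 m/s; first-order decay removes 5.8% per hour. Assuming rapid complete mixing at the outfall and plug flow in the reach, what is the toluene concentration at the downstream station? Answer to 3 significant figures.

Conservation of mass: C = (47500·0.3900 + 10800·82.30) / 58300 = 907400/58300 = 15.56 µg/L.
Travel time t = 3.36·1000 / 0.43 = 7814 s = 2.171 h.
5.8%/h lost → k = −ln(1 − 0.058) = 0.05975 h⁻¹.
First-order decay: C = 15.56·exp(−k·t) = 15.56·0.8784 = 13.67 µg/L.

13.7 µg/L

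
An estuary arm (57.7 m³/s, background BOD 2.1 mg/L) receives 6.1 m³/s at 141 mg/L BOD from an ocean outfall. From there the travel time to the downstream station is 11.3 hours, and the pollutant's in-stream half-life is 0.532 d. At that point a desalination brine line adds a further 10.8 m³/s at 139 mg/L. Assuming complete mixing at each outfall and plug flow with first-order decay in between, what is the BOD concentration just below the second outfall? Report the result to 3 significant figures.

Conservation of mass: C = (57.70·2.100 + 6.100·141.0) / 63.80 = 981.3/63.80 = 15.38 mg/L; combined flow 63.80 m³/s.
Half-life 0.532 d → k = ln 2 / 0.532 = 1.303 d⁻¹.
First-order decay: C = 15.38·exp(−k·t) = 15.38·0.5415 = 8.328 mg/L.
At the second outfall, C = (63.80·8.328 + 10.80·139.0) / (63.80 + 10.80) = 27.25 mg/L.

27.2 mg/L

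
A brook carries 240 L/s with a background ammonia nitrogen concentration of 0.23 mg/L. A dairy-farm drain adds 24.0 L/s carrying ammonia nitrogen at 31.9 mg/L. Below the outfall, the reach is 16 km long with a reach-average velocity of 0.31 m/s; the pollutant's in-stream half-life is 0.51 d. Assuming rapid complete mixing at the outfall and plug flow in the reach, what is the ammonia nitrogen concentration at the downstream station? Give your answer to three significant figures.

1.38 mg/L

Mass balance: C = (240.0·0.2300 + 24.00·31.90) / 264.0 = 820.8/264.0 = 3.109 mg/L.
Travel time t = 16·1000 / 0.31 = 51610 s = 14.34 h.
Half-life 0.51 d → k = ln 2 / 0.51 = 1.359 d⁻¹.
First-order decay: C = 3.109·exp(−k·t) = 3.109·0.4440 = 1.380 mg/L.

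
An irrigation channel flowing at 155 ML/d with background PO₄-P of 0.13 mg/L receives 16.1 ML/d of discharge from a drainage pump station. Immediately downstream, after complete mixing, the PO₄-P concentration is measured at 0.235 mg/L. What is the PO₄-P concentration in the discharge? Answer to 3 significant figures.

Mass balance: 155.0·0.1300 + 16.10·Cₑ = 171.1·0.2350
→ Cₑ = (171.1·0.2350 − 155.0·0.1300) / 16.10 = 1.246 mg/L.

1.25 mg/L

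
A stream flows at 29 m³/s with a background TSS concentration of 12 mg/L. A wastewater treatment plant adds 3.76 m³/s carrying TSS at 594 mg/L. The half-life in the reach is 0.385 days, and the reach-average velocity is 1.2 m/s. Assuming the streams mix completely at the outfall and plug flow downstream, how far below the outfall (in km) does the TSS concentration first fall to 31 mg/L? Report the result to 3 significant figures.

53.7 km

Mixed concentration C = ΣQC/ΣQ = (29.00·12.00 + 3.760·594.0) / 32.76 = 2581/32.76 = 78.80 mg/L.
Half-life 0.385 d → k = ln 2 / 0.385 = 1.800 d⁻¹.
Set 78.80·exp(−k·t) = 31 → t = ln(78.80/31)/k = 44770 s = 12.44 h.
Distance = v·t = 1.2·44770 = 53720 m = 53.72 km.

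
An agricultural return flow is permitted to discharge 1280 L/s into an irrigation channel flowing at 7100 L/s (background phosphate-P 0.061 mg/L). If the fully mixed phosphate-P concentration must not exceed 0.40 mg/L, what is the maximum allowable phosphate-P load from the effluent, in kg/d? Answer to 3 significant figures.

252 kg/d

Mass balance at the limit: 7100·0.06100 + 1280·Cₑ = 8380·0.40 → Cₑ = 2.280 mg/L.
1280 L/s = 1.280 m³/s. Load = 1.280 m³/s × 2.280 g/m³ × 86 400 s/d = 252.2 kg/d.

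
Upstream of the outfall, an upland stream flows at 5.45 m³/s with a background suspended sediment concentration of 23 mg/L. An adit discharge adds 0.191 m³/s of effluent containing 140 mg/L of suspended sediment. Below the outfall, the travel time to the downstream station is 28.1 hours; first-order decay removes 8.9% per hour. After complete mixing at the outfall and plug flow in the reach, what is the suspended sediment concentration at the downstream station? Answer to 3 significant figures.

Conservation of mass: C = (5.450·23.00 + 0.1910·140.0) / 5.641 = 152.1/5.641 = 26.96 mg/L.
8.9%/h lost → k = −ln(1 − 0.089) = 0.09321 h⁻¹.
After decay, C = 26.96 × e^(−kt) = 26.96 × 0.07286 = 1.964 mg/L.

1.96 mg/L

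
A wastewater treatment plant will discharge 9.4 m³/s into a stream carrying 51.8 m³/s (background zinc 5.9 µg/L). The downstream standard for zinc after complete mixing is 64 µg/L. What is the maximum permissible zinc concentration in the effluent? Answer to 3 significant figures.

384 µg/L

At the limit, (Qr·Cr + Qe·Cₑ)/(Qr + Qe) = 64:
Cₑ = (61.20·64 − 51.80·5.900) / 9.400 = 384.2 µg/L.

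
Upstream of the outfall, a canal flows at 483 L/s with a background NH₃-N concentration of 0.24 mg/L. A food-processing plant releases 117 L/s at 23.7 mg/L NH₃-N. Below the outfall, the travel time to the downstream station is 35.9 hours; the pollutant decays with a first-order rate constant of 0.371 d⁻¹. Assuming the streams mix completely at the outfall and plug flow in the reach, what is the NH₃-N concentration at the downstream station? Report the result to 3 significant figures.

Flow-weighted average: C = (483.0·0.2400 + 117.0·23.70) / 600.0 = 2889/600.0 = 4.815 mg/L.
After decay, C = 4.815 × e^(−kt) = 4.815 × 0.5741 = 2.764 mg/L.

2.76 mg/L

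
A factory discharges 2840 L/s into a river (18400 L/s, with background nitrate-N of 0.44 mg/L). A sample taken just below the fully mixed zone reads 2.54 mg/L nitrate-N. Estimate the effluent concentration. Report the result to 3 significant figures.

Mass balance: 18400·0.4400 + 2840·Cₑ = 21240·2.540
→ Cₑ = (21240·2.540 − 18400·0.4400) / 2840 = 16.15 mg/L.

16.1 mg/L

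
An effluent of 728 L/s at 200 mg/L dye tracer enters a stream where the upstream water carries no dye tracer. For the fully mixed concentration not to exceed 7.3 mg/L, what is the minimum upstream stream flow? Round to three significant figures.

Set C_mix = 7.3: (Q·0 + 728.0·200.0) / (Q + 728.0) = 7.3
→ Q = 728.0·(200.0 − 7.3)/(7.3 − 0) = 19220 L/s.

19200 L/s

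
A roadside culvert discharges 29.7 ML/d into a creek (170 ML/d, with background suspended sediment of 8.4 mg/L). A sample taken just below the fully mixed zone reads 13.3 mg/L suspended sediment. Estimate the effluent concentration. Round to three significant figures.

Mass balance: 170.0·8.400 + 29.70·Cₑ = 199.7·13.30
→ Cₑ = (199.7·13.30 − 170.0·8.400) / 29.70 = 41.35 mg/L.

41.3 mg/L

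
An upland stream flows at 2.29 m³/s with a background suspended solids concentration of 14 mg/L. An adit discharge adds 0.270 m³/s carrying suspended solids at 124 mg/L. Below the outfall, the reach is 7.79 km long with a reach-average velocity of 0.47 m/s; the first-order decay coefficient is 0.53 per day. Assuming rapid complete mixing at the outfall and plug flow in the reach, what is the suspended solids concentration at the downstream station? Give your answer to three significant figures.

Flow-weighted average: C = (2.290·14.00 + 0.2700·124.0) / 2.560 = 65.54/2.560 = 25.60 mg/L.
Travel time t = 7.79·1000 / 0.47 = 16570 s = 4.604 h.
First-order decay: C = 25.60·exp(−k·t) = 25.60·0.9033 = 23.13 mg/L.

23.1 mg/L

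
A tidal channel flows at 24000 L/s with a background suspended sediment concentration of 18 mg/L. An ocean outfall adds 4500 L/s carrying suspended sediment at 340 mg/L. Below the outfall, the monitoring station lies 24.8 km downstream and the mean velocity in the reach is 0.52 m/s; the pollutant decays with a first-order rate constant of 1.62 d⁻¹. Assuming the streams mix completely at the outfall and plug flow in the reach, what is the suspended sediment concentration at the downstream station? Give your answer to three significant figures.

Mass balance: C = (24000·18.00 + 4500·340.0) / 28500 = 1962000/28500 = 68.84 mg/L.
Travel time t = 24.8·1000 / 0.52 = 47690 s = 13.25 h.
First-order decay: C = 68.84·exp(−k·t) = 68.84·0.4089 = 28.15 mg/L.

28.2 mg/L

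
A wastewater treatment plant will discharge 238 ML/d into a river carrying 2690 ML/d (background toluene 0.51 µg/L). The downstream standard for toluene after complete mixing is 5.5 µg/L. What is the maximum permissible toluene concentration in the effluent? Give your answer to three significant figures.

At the limit, (Qr·Cr + Qe·Cₑ)/(Qr + Qe) = 5.5:
Cₑ = (2928·5.5 − 2690·0.5100) / 238.0 = 61.90 µg/L.

61.9 µg/L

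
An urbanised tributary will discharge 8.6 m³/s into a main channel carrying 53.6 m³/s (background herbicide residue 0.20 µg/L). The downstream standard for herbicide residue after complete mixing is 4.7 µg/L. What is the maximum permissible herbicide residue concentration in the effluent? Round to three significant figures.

32.7 µg/L

At the limit, (Qr·Cr + Qe·Cₑ)/(Qr + Qe) = 4.7:
Cₑ = (62.20·4.7 − 53.60·0.2000) / 8.600 = 32.75 µg/L.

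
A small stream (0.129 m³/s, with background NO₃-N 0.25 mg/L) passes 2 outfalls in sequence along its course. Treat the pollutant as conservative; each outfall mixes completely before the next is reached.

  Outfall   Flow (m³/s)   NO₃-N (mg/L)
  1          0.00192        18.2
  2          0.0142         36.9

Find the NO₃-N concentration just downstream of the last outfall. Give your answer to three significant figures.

4.07 mg/L

Below outfall 1: Q → 0.1309 m³/s, C = (0.1290·0.2500 + 0.001920·18.20)/0.1309 = 0.5132 mg/L.
Below outfall 2: Q → 0.1451 m³/s, C = (0.1309·0.5132 + 0.01420·36.90)/0.1451 = 4.074 mg/L.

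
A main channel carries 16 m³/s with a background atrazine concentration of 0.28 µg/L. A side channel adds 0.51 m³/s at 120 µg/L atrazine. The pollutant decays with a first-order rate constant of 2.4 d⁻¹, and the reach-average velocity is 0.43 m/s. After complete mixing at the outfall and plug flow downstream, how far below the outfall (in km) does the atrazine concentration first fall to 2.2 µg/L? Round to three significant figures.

9.17 km

Mass balance: C = (16.00·0.2800 + 0.5100·120.0) / 16.51 = 65.68/16.51 = 3.978 µg/L.
Set 3.978·exp(−k·t) = 2.2 → t = ln(3.978/2.2)/k = 21330 s = 5.924 h.
Distance = v·t = 0.43·21330 = 9170 m = 9.170 km.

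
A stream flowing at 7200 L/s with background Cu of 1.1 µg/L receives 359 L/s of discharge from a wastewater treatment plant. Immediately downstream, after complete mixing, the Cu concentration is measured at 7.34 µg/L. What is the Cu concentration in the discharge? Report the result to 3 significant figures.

Mass balance: 7200·1.100 + 359.0·Cₑ = 7559·7.340
→ Cₑ = (7559·7.340 − 7200·1.100) / 359.0 = 132.5 µg/L.

132 µg/L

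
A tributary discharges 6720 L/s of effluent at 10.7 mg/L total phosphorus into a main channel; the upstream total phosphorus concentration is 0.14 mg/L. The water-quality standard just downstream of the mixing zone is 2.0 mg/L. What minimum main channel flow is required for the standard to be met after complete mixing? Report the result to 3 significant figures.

Set C_mix = 2.0: (Q·0.1400 + 6720·10.70) / (Q + 6720) = 2.0
→ Q = 6720·(10.70 − 2.0)/(2.0 − 0.1400) = 31430 L/s.

31400 L/s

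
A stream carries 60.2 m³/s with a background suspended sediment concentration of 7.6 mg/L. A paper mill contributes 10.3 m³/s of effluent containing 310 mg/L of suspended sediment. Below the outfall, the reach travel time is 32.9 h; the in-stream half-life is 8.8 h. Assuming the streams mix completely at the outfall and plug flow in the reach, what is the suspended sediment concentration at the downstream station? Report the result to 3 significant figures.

3.88 mg/L

Mixed concentration C = ΣQC/ΣQ = (60.20·7.600 + 10.30·310.0) / 70.50 = 3651/70.50 = 51.78 mg/L.
Half-life 8.8 h → k = ln 2 / 8.8 = 0.07877 h⁻¹ = 1.890 d⁻¹.
Decay over the reach: 51.78·exp(−kt) = 51.78·0.07491 = 3.879 mg/L.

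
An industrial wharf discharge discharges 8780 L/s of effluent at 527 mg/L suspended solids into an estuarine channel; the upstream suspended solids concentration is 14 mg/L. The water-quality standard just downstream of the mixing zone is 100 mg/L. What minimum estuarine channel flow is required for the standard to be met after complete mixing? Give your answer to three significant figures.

43600 L/s

Set C_mix = 100: (Q·14.00 + 8780·527.0) / (Q + 8780) = 100
→ Q = 8780·(527.0 − 100)/(100 − 14.00) = 43590 L/s.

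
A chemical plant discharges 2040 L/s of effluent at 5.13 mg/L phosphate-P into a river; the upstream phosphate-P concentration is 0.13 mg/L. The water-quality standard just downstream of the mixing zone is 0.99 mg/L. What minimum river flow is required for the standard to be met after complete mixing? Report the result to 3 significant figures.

Set C_mix = 0.99: (Q·0.1300 + 2040·5.130) / (Q + 2040) = 0.99
→ Q = 2040·(5.130 − 0.99)/(0.99 − 0.1300) = 9820 L/s.

9820 L/s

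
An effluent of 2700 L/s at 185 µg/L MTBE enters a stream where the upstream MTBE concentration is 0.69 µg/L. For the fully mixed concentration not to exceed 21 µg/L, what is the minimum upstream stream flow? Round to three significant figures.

21800 L/s

Set C_mix = 21: (Q·0.6900 + 2700·185.0) / (Q + 2700) = 21
→ Q = 2700·(185.0 − 21)/(21 − 0.6900) = 21800 L/s.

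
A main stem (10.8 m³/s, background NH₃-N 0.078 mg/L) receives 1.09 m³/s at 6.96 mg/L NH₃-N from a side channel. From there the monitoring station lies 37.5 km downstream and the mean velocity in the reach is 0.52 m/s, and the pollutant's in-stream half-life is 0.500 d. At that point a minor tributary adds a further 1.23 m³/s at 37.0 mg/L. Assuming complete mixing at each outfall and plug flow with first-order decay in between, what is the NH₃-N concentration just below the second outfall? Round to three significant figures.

Mixed concentration C = ΣQC/ΣQ = (10.80·0.07800 + 1.090·6.960) / 11.89 = 8.429/11.89 = 0.7089 mg/L; combined flow 11.89 m³/s.
Travel time t = 37.5·1000 / 0.52 = 72120 s = 20.03 h.
Half-life 0.500 d → k = ln 2 / 0.500 = 1.386 d⁻¹.
After decay, C = 0.7089 × e^(−kt) = 0.7089 × 0.3144 = 0.2229 mg/L.
At the second outfall, C = (11.89·0.2229 + 1.230·37.00) / (11.89 + 1.230) = 3.671 mg/L.

3.67 mg/L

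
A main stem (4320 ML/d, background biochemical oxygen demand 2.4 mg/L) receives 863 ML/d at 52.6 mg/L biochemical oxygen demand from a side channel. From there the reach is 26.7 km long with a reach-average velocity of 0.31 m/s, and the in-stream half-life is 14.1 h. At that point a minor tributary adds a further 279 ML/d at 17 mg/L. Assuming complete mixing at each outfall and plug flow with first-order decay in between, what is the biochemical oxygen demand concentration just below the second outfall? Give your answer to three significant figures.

Flow-weighted average: C = (4320·2.400 + 863.0·52.60) / 5183 = 55760/5183 = 10.76 mg/L; combined flow 5183 ML/d.
Travel time t = 26.7·1000 / 0.31 = 86130 s = 23.92 h.
Half-life 14.1 h → k = ln 2 / 14.1 = 0.04916 h⁻¹ = 1.180 d⁻¹.
First-order decay: C = 10.76·exp(−k·t) = 10.76·0.3085 = 3.319 mg/L.
Second outfall: C = (5183·3.319 + 279.0·17.00)/5462 = 4.018 mg/L.

4.02 mg/L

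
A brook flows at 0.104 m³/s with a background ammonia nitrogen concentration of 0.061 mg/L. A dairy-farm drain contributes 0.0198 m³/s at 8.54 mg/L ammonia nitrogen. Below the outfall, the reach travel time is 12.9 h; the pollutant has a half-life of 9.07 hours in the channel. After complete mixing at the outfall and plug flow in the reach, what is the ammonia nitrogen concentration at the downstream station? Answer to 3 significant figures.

0.529 mg/L

Mass balance: C = (0.1040·0.06100 + 0.01980·8.540) / 0.1238 = 0.1754/0.1238 = 1.417 mg/L.
Half-life 9.07 h → k = ln 2 / 9.07 = 0.07642 h⁻¹ = 1.834 d⁻¹.
Applying C = C₀e^(−kt): 1.417 × 0.3731 = 0.5288 mg/L.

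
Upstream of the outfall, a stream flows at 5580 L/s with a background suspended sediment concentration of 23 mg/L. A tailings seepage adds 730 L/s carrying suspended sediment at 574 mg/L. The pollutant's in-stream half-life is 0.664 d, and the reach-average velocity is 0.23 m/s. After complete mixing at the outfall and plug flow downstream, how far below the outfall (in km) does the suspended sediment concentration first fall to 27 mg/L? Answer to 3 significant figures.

22.2 km

Conservation of mass: C = (5580·23.00 + 730.0·574.0) / 6310 = 547400/6310 = 86.74 mg/L.
Half-life 0.664 d → k = ln 2 / 0.664 = 1.044 d⁻¹.
Set 86.74·exp(−k·t) = 27 → t = ln(86.74/27)/k = 96600 s = 26.83 h.
Distance = v·t = 0.23·96600 = 22220 m = 22.22 km.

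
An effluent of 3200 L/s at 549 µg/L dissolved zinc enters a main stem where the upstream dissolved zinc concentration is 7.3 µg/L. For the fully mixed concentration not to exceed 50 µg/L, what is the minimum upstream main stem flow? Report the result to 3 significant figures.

37400 L/s

Set C_mix = 50: (Q·7.300 + 3200·549.0) / (Q + 3200) = 50
→ Q = 3200·(549.0 − 50)/(50 − 7.300) = 37400 L/s.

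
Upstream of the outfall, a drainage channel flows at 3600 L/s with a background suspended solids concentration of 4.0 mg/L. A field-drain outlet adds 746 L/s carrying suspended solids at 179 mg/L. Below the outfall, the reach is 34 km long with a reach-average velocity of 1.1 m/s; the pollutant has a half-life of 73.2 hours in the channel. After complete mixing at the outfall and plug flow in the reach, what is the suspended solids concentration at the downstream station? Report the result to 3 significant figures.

31.4 mg/L

After mixing, C = (3600·4.000 + 746.0·179.0) / 4346 = 147900/4346 = 34.04 mg/L.
Travel time t = 34·1000 / 1.1 = 30910 s = 8.586 h.
Half-life 73.2 h → k = ln 2 / 73.2 = 0.009469 h⁻¹ = 0.2273 d⁻¹.
Applying C = C₀e^(−kt): 34.04 × 0.9219 = 31.38 mg/L.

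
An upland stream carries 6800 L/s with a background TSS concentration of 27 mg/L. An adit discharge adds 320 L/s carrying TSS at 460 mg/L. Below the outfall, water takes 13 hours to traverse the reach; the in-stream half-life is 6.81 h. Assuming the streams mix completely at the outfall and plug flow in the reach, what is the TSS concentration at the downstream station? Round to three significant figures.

Mass balance: C = (6800·27.00 + 320.0·460.0) / 7120 = 330800/7120 = 46.46 mg/L.
Half-life 6.81 h → k = ln 2 / 6.81 = 0.1018 h⁻¹ = 2.443 d⁻¹.
Decay over the reach: 46.46·exp(−kt) = 46.46·0.2663 = 12.37 mg/L.

12.4 mg/L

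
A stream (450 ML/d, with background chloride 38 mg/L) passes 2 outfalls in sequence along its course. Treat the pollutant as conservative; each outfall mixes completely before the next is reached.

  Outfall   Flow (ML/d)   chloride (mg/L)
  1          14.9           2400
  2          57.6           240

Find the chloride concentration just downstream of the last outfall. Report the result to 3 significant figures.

128 mg/L

Outfall 1: combined Q = 464.9 ML/d; C = (450.0·38.00 + 14.90·2400)/464.9 = 113.7 mg/L.
Outfall 2: combined Q = 522.5 ML/d; C = (464.9·113.7 + 57.60·240.0)/522.5 = 127.6 mg/L.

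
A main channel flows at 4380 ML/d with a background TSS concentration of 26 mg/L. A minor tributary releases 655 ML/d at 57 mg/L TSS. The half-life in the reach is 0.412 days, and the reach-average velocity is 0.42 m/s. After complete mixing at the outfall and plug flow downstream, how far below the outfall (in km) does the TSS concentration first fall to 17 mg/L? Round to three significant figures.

Mixed concentration C = ΣQC/ΣQ = (4380·26.00 + 655.0·57.00) / 5035 = 151200/5035 = 30.03 mg/L.
Half-life 0.412 d → k = ln 2 / 0.412 = 1.682 d⁻¹.
Set 30.03·exp(−k·t) = 17 → t = ln(30.03/17)/k = 29230 s = 8.118 h.
Distance = v·t = 0.42·29230 = 12270 m = 12.27 km.

12.3 km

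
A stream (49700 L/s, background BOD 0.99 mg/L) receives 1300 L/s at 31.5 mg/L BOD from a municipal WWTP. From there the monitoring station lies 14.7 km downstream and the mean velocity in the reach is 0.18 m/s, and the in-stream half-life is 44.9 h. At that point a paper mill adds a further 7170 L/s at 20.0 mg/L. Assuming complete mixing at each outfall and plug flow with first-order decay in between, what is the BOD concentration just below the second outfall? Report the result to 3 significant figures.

After mixing, C = (49700·0.9900 + 1300·31.50) / 51000 = 90150/51000 = 1.768 mg/L; combined flow 51000 L/s.
Travel time t = 14.7·1000 / 0.18 = 81670 s = 22.69 h.
Half-life 44.9 h → k = ln 2 / 44.9 = 0.01544 h⁻¹ = 0.3705 d⁻¹.
After decay, C = 1.768 × e^(−kt) = 1.768 × 0.7045 = 1.245 mg/L.
Second outfall: C = (51000·1.245 + 7170·20.00)/58170 = 3.557 mg/L.

3.56 mg/L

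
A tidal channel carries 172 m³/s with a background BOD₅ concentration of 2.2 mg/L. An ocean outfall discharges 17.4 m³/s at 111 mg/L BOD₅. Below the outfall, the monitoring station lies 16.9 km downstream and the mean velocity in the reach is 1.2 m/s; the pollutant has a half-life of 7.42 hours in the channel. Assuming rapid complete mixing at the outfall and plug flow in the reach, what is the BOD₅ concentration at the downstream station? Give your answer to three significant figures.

Conservation of mass: C = (172.0·2.200 + 17.40·111.0) / 189.4 = 2310/189.4 = 12.20 mg/L.
Travel time t = 16.9·1000 / 1.2 = 14080 s = 3.912 h.
Half-life 7.42 h → k = ln 2 / 7.42 = 0.09342 h⁻¹ = 2.242 d⁻¹.
Applying C = C₀e^(−kt): 12.20 × 0.6939 = 8.462 mg/L.

8.46 mg/L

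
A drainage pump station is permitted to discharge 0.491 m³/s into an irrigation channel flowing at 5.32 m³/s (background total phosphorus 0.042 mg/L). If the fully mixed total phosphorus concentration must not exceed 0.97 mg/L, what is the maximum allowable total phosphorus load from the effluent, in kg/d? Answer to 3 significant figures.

Mass balance at the limit: 5.320·0.04200 + 0.4910·Cₑ = 5.811·0.97 → Cₑ = 11.02 mg/L.
Load = 0.4910 m³/s × 11.02 g/m³ × 86 400 s/d = 467.7 kg/d.

468 kg/d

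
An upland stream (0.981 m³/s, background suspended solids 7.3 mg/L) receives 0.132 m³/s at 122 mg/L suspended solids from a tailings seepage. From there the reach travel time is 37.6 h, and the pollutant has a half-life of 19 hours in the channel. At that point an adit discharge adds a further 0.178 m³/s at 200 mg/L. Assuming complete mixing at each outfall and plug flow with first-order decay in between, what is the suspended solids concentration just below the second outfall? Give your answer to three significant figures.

32.1 mg/L

Conservation of mass: C = (0.9810·7.300 + 0.1320·122.0) / 1.113 = 23.27/1.113 = 20.90 mg/L; combined flow 1.113 m³/s.
Half-life 19 h → k = ln 2 / 19 = 0.03648 h⁻¹ = 0.8756 d⁻¹.
First-order decay: C = 20.90·exp(−k·t) = 20.90·0.2537 = 5.303 mg/L.
At the second outfall, C = (1.113·5.303 + 0.1780·200.0) / (1.113 + 0.1780) = 32.15 mg/L.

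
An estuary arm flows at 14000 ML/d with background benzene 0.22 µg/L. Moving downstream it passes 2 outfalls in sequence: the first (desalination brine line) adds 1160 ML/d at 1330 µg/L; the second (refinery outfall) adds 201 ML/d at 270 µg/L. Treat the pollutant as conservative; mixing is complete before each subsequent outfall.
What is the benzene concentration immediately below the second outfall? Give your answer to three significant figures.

After outfall 1: Q = 14000 + 1160 = 15160 ML/d; C = (14000·0.2200 + 1160·1330)/15160 = 102.0 µg/L.
After outfall 2: Q = 15160 + 201.0 = 15360 ML/d; C = (15160·102.0 + 201.0·270.0)/15360 = 104.2 µg/L.

104 µg/L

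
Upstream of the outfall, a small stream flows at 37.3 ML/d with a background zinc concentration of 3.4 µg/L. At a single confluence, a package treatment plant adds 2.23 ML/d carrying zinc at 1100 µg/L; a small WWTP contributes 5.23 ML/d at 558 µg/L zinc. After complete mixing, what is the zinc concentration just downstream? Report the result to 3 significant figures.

123 µg/L

Mixed concentration C = ΣQC/ΣQ = (37.30·3.400 + 2.230·1100 + 5.230·558.0) / 44.76 = 5498/44.76 = 122.8 µg/L.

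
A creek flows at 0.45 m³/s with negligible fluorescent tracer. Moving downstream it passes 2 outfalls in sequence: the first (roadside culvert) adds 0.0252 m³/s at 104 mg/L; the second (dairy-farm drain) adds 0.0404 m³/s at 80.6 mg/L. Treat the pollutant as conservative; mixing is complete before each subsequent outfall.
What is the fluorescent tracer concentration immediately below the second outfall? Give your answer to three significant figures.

After outfall 1: Q = 0.4500 + 0.02520 = 0.4752 m³/s; C = (0.4500·0 + 0.02520·104.0)/0.4752 = 5.515 mg/L.
After outfall 2: Q = 0.4752 + 0.04040 = 0.5156 m³/s; C = (0.4752·5.515 + 0.04040·80.60)/0.5156 = 11.40 mg/L.

11.4 mg/L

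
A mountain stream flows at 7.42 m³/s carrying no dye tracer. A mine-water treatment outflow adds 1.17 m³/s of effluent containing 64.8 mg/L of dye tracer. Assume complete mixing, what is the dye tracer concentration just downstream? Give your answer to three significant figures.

8.83 mg/L

Mixed concentration C = ΣQC/ΣQ = (7.420·0 + 1.170·64.80) / 8.590 = 75.82/8.590 = 8.826 mg/L.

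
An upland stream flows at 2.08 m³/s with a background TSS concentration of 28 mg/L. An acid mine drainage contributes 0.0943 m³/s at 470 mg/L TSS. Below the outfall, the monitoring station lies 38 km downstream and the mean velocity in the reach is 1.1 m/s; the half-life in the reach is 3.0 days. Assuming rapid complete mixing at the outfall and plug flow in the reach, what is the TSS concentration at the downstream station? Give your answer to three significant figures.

43.0 mg/L

Conservation of mass: C = (2.080·28.00 + 0.09430·470.0) / 2.174 = 102.6/2.174 = 47.17 mg/L.
Travel time t = 38·1000 / 1.1 = 34550 s = 9.596 h.
Half-life 3.0 d → k = ln 2 / 3.0 = 0.2310 d⁻¹.
First-order decay: C = 47.17·exp(−k·t) = 47.17·0.9118 = 43.01 mg/L.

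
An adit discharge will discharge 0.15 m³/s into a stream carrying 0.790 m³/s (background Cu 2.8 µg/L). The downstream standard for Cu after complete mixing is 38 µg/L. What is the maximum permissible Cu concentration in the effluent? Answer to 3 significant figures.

At the limit, (Qr·Cr + Qe·Cₑ)/(Qr + Qe) = 38:
Cₑ = (0.9400·38 − 0.7900·2.800) / 0.1500 = 223.4 µg/L.

223 µg/L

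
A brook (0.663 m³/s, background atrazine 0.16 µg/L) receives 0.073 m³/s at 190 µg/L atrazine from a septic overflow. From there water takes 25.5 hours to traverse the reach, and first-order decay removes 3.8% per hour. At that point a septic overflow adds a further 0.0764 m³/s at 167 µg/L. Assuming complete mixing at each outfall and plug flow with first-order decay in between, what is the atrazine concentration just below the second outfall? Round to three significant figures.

22.1 µg/L

Mass balance: C = (0.6630·0.1600 + 0.07300·190.0) / 0.7360 = 13.98/0.7360 = 18.99 µg/L; combined flow 0.7360 m³/s.
3.8%/h lost → k = −ln(1 − 0.038) = 0.03874 h⁻¹.
After decay, C = 18.99 × e^(−kt) = 18.99 × 0.3724 = 7.071 µg/L.
At the second outfall, C = (0.7360·7.071 + 0.07640·167.0) / (0.7360 + 0.07640) = 22.11 µg/L.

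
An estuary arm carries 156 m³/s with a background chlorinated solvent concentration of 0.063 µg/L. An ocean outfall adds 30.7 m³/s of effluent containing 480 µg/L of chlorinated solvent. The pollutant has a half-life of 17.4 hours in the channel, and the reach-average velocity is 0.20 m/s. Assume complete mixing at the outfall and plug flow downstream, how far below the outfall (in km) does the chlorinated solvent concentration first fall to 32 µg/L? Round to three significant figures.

Mass balance: C = (156.0·0.06300 + 30.70·480.0) / 186.7 = 14750/186.7 = 78.98 µg/L.
Half-life 17.4 h → k = ln 2 / 17.4 = 0.03984 h⁻¹ = 0.9561 d⁻¹.
Set 78.98·exp(−k·t) = 32 → t = ln(78.98/32)/k = 81650 s = 22.68 h.
Distance = v·t = 0.20·81650 = 16330 m = 16.33 km.

16.3 km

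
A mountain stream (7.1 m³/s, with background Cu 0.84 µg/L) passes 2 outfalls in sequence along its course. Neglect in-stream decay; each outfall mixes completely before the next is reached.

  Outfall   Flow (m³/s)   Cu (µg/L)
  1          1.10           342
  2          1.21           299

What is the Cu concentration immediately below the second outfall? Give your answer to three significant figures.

79.1 µg/L

Below outfall 1: Q → 8.200 m³/s, C = (7.100·0.8400 + 1.100·342.0)/8.200 = 46.61 µg/L.
Below outfall 2: Q → 9.410 m³/s, C = (8.200·46.61 + 1.210·299.0)/9.410 = 79.06 µg/L.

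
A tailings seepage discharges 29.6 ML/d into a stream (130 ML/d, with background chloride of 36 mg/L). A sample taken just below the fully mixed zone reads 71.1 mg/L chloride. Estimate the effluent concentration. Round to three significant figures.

Mass balance: 130.0·36.00 + 29.60·Cₑ = 159.6·71.10
→ Cₑ = (159.6·71.10 − 130.0·36.00) / 29.60 = 225.3 mg/L.

225 mg/L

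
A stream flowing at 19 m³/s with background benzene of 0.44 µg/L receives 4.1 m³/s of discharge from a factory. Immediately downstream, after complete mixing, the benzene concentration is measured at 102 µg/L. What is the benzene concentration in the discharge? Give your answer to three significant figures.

Mass balance: 19.00·0.4400 + 4.100·Cₑ = 23.10·102.0
→ Cₑ = (23.10·102.0 − 19.00·0.4400) / 4.100 = 572.6 µg/L.

573 µg/L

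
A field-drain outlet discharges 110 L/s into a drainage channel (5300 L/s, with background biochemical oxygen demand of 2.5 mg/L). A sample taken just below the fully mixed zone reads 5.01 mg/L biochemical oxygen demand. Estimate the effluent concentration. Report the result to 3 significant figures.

Mass balance: 5300·2.500 + 110.0·Cₑ = 5410·5.010
→ Cₑ = (5410·5.010 − 5300·2.500) / 110.0 = 125.9 mg/L.

126 mg/L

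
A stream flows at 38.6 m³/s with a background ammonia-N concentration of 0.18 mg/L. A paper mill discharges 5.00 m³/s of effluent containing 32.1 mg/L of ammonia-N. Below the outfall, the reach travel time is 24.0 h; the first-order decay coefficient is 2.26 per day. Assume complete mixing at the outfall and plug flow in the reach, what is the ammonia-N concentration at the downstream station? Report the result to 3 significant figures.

0.401 mg/L

Mixed concentration C = ΣQC/ΣQ = (38.60·0.1800 + 5.000·32.10) / 43.60 = 167.4/43.60 = 3.841 mg/L.
After decay, C = 3.841 × e^(−kt) = 3.841 × 0.1044 = 0.4008 mg/L.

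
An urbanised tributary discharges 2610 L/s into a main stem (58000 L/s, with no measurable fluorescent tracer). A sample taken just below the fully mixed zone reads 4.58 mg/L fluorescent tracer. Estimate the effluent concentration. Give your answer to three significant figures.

Mass balance: 58000·0 + 2610·Cₑ = 60610·4.580
→ Cₑ = (60610·4.580 − 58000·0) / 2610 = 106.4 mg/L.

106 mg/L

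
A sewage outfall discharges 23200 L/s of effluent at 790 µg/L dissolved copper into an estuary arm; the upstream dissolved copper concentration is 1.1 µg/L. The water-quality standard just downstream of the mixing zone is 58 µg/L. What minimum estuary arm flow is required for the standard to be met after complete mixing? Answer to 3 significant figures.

Set C_mix = 58: (Q·1.100 + 23200·790.0) / (Q + 23200) = 58
→ Q = 23200·(790.0 − 58)/(58 − 1.100) = 298500 L/s.

298000 L/s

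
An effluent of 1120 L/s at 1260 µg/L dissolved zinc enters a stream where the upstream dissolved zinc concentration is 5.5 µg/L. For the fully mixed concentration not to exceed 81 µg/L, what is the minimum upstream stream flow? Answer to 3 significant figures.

17500 L/s

Set C_mix = 81: (Q·5.500 + 1120·1260) / (Q + 1120) = 81
→ Q = 1120·(1260 − 81)/(81 − 5.500) = 17490 L/s.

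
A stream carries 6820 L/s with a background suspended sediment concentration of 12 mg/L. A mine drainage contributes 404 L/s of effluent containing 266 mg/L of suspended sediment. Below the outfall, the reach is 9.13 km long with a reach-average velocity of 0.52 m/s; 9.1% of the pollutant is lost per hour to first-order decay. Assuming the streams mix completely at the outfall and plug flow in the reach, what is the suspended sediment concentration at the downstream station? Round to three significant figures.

16.5 mg/L

Mixed concentration C = ΣQC/ΣQ = (6820·12.00 + 404.0·266.0) / 7224 = 189300/7224 = 26.20 mg/L.
Travel time t = 9.13·1000 / 0.52 = 17560 s = 4.877 h.
9.1%/h lost → k = −ln(1 − 0.091) = 0.09541 h⁻¹.
First-order decay: C = 26.20·exp(−k·t) = 26.20·0.6279 = 16.45 mg/L.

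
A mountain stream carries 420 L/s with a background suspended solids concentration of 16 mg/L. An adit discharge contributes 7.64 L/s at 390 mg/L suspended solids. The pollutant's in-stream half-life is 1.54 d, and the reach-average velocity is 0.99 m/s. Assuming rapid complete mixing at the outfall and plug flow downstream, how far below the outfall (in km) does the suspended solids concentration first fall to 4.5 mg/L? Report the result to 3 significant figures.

Mass balance: C = (420.0·16.00 + 7.640·390.0) / 427.6 = 9700/427.6 = 22.68 mg/L.
Half-life 1.54 d → k = ln 2 / 1.54 = 0.4501 d⁻¹.
Set 22.68·exp(−k·t) = 4.5 → t = ln(22.68/4.5)/k = 310500 s = 86.25 h.
Distance = v·t = 0.99·310500 = 307400 m = 307.4 km.

307 km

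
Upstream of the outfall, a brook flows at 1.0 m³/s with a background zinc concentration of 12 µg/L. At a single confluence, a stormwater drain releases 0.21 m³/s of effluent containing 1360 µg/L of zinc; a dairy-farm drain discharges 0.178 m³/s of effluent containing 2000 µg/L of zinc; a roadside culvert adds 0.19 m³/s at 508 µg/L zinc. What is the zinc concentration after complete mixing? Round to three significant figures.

475 µg/L

Conservation of mass: C = (1.000·12.00 + 0.2100·1360 + 0.1780·2000 + 0.1900·508.0) / 1.578 = 750.1/1.578 = 475.4 µg/L.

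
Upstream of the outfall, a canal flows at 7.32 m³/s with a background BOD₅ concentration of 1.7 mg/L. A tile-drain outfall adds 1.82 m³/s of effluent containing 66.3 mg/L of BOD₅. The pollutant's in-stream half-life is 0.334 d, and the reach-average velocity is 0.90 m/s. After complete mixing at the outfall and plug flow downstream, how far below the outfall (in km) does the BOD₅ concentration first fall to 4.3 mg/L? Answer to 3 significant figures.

Flow-weighted average: C = (7.320·1.700 + 1.820·66.30) / 9.140 = 133.1/9.140 = 14.56 mg/L.
Half-life 0.334 d → k = ln 2 / 0.334 = 2.075 d⁻¹.
Set 14.56·exp(−k·t) = 4.3 → t = ln(14.56/4.3)/k = 50790 s = 14.11 h.
Distance = v·t = 0.90·50790 = 45710 m = 45.71 km.

45.7 km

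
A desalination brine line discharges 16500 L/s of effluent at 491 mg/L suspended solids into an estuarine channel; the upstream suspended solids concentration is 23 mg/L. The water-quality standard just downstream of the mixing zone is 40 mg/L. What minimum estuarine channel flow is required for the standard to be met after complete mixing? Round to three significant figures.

Set C_mix = 40: (Q·23.00 + 16500·491.0) / (Q + 16500) = 40
→ Q = 16500·(491.0 − 40)/(40 − 23.00) = 437700 L/s.

438000 L/s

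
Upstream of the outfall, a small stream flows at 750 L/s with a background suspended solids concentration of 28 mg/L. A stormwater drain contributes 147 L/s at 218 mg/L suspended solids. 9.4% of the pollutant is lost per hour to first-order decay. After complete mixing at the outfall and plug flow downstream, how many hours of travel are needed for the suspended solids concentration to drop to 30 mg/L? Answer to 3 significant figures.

After mixing, C = (750.0·28.00 + 147.0·218.0) / 897.0 = 53050/897.0 = 59.14 mg/L.
9.4%/h lost → k = −ln(1 − 0.094) = 0.09872 h⁻¹.
59.14·exp(−k·t) = 30 → t = ln(59.14/30)/k = 24750 s = 6.875 h.

6.87 h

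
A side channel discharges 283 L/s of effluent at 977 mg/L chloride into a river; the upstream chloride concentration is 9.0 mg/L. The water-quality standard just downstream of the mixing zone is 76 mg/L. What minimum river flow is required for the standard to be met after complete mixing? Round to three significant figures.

3810 L/s

Set C_mix = 76: (Q·9.000 + 283.0·977.0) / (Q + 283.0) = 76
→ Q = 283.0·(977.0 − 76)/(76 − 9.000) = 3806 L/s.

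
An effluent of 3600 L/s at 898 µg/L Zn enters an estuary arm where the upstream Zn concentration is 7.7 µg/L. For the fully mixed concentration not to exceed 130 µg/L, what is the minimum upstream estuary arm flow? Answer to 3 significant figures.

Set C_mix = 130: (Q·7.700 + 3600·898.0) / (Q + 3600) = 130
→ Q = 3600·(898.0 − 130)/(130 − 7.700) = 22610 L/s.

22600 L/s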